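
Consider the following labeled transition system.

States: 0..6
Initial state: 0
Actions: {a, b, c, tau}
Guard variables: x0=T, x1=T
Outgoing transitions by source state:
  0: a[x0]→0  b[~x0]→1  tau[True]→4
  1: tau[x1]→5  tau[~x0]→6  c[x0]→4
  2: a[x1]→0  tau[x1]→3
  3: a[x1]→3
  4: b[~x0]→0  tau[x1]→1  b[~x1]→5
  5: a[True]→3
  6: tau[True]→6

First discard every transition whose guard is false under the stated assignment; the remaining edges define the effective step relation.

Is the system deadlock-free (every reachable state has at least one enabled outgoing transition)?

Answer: DEADLOCK-FREE

Analysis:
Reach set: {0,1,3,4,5}
  0: a→0  tau→4  [2 exit(s)]
  1: c→4  tau→5  [2 exit(s)]
  3: a→3  [1 exit(s)]
  4: tau→1  [1 exit(s)]
  5: a→3  [1 exit(s)]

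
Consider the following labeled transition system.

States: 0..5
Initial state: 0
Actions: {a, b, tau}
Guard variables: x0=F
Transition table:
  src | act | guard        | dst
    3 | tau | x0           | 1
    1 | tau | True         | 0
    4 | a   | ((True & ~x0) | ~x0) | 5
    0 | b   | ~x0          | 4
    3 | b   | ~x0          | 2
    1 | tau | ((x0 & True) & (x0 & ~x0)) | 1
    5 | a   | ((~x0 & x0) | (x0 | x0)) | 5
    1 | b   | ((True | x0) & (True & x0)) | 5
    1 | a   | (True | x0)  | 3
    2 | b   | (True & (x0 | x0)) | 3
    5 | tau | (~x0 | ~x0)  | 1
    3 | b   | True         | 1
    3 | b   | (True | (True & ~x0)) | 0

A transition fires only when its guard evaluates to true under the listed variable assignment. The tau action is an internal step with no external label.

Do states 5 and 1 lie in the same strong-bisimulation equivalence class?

Compute ~ classes (split until stable):
  π0 = {{0,1,2,3,4,5}}
  π1 = {{0,3},{1},{2},{4},{5}}
  π2 = {{0},{1},{2},{3},{4},{5}}
Fixed point at round 3; 6 class(es).
5∈{5}, 1∈{1}

Answer: NOT BISIMILAR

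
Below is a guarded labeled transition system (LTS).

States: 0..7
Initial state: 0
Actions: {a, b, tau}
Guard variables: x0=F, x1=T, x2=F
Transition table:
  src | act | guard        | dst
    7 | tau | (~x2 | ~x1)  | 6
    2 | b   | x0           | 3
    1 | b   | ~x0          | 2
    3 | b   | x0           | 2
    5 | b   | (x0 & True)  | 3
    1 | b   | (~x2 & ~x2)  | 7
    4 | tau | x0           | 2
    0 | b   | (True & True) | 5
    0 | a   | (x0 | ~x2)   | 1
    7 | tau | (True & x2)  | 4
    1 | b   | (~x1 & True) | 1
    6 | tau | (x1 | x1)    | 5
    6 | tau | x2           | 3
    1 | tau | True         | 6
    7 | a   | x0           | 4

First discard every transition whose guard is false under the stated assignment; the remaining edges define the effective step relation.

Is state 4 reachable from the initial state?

7 transition(s) survive guard evaluation.
L0 = {0}
L1 = {1,5}  cumulative {0,1,5}
L2 = {2,6,7}  cumulative {0,1,2,5,6,7}
Reachable = {0,1,2,5,6,7}

Answer: UNREACHABLE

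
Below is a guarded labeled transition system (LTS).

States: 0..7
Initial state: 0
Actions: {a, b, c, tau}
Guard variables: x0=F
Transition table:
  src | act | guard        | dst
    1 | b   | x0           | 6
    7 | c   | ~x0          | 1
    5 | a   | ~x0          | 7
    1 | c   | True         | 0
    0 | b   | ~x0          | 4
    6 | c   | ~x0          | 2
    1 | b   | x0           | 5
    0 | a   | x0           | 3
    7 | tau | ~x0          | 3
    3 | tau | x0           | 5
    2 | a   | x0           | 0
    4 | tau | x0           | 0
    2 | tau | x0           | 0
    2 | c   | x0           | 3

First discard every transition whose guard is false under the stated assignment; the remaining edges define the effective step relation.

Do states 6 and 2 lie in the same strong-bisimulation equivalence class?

Answer: NOT BISIMILAR

Analysis:
Compute ~ classes (split until stable):
  π0 = {{0,1,2,3,4,5,6,7}}
  π1 = {{0},{1,6},{2,3,4},{5},{7}}
  π2 = {{0},{1},{2,3,4},{5},{6},{7}}
Fixed point at round 3; 6 class(es).
6∈{6}, 2∈{2,3,4}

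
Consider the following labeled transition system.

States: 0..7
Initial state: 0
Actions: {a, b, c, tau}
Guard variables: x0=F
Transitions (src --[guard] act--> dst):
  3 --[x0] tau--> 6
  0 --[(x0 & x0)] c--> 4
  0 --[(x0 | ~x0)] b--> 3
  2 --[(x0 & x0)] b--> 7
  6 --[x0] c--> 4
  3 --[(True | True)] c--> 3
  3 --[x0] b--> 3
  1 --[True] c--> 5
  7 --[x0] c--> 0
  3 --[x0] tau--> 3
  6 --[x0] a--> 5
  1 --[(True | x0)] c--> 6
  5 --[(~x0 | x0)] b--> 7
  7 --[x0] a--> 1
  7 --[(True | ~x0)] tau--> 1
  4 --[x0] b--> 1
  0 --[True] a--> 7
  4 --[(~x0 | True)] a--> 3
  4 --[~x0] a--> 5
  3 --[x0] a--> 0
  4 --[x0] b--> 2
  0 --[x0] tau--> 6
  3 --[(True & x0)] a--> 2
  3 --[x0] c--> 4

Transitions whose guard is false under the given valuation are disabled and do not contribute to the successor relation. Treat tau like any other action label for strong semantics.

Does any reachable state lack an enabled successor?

R = {0,1,3,5,6,7}
  0: a→7  b→3  [2 exit(s)]
  1: c→5  c→6  [2 exit(s)]
  3: c→3  [1 exit(s)]
  5: b→7  [1 exit(s)]
  6: ∅  [deadlock]
  7: tau→1  [1 exit(s)]
witness 6: a·tau·c

Answer: DEADLOCK at state 6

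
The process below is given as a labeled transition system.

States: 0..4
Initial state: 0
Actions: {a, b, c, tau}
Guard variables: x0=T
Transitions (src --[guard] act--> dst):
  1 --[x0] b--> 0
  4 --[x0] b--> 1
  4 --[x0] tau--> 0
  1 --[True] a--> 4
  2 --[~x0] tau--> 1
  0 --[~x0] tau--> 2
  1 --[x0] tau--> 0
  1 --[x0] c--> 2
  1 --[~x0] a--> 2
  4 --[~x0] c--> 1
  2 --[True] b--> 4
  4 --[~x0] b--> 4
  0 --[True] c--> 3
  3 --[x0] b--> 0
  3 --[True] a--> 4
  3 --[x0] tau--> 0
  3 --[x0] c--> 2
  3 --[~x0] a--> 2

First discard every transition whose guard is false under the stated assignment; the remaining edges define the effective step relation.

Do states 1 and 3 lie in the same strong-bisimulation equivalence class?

Bisimulation quotient by refinement:
  P[0] = {{0,1,2,3,4}}
  P[1] = {{0},{1,3},{2},{4}}
stable after 2 split(s): 4 block(s)
class of 1: {1,3}; class of 3: {1,3}

Answer: BISIMILAR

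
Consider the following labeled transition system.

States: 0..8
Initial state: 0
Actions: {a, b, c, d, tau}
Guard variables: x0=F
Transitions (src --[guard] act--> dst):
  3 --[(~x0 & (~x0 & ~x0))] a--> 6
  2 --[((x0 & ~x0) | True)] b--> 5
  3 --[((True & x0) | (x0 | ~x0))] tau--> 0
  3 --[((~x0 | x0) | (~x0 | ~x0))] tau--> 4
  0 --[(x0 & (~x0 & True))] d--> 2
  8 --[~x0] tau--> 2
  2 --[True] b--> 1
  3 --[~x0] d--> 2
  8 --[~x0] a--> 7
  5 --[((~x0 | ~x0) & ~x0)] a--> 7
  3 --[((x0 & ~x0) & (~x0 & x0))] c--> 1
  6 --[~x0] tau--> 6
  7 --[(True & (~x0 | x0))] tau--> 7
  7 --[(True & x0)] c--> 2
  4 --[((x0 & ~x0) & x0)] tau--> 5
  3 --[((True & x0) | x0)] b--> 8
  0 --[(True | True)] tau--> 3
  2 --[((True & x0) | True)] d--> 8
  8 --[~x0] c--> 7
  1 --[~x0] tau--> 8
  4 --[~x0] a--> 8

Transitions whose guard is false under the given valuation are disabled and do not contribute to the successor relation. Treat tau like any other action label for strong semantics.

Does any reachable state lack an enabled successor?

Answer: DEADLOCK-FREE

Working:
Reachable = {0,1,2,3,4,5,6,7,8}
  0: tau→3  [1 exit(s)]
  1: tau→8  [1 exit(s)]
  2: b→1  b→5  d→8  [3 exit(s)]
  3: a→6  d→2  tau→0  tau→4  [4 exit(s)]
  4: a→8  [1 exit(s)]
  5: a→7  [1 exit(s)]
  6: tau→6  [1 exit(s)]
  7: tau→7  [1 exit(s)]
  8: a→7  c→7  tau→2  [3 exit(s)]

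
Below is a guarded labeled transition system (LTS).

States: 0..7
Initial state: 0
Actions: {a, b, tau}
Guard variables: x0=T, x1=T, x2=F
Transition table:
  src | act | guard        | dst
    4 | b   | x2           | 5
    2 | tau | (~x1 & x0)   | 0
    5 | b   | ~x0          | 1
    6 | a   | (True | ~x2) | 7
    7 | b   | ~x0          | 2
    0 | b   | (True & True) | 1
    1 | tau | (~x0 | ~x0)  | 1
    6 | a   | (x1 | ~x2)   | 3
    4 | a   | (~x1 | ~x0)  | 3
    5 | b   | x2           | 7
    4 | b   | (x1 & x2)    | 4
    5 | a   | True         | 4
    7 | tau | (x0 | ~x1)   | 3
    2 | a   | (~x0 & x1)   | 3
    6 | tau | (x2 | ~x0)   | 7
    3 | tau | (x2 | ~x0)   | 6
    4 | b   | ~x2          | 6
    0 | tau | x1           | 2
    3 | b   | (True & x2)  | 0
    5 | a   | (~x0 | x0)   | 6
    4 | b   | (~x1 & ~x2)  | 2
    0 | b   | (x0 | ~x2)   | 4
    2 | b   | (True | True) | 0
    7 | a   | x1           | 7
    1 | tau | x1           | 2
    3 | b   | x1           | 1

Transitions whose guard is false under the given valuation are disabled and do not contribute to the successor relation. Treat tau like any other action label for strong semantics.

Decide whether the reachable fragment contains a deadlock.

Answer: DEADLOCK-FREE

Trace:
R = {0,1,2,3,4,6,7}
  0: b→1  b→4  tau→2  [3 exit(s)]
  1: tau→2  [1 exit(s)]
  2: b→0  [1 exit(s)]
  3: b→1  [1 exit(s)]
  4: b→6  [1 exit(s)]
  6: a→3  a→7  [2 exit(s)]
  7: a→7  tau→3  [2 exit(s)]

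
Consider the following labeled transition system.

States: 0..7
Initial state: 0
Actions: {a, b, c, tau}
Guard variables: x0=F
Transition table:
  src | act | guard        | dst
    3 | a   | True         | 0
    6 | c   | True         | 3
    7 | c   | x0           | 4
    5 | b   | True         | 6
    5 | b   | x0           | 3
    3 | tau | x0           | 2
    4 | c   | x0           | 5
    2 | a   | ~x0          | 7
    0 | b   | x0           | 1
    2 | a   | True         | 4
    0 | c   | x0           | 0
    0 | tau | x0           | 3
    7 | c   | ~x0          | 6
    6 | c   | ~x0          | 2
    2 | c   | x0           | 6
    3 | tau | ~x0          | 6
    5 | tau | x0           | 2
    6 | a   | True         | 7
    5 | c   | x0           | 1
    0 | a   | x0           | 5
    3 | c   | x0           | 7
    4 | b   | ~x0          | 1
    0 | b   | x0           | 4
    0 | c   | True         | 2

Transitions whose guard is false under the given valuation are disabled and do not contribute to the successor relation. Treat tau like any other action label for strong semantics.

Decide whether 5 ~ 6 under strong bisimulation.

Answer: NOT BISIMILAR

Analysis:
Compute ~ classes (split until stable):
  π0 = {{0,1,2,3,4,5,6,7}}
  π1 = {{0,7},{1},{2},{3},{4,5},{6}}
  π2 = {{0},{1},{2},{3},{4},{5},{6},{7}}
8 equivalence class(es) (converged in 3)
class of 5: {5}; class of 6: {6}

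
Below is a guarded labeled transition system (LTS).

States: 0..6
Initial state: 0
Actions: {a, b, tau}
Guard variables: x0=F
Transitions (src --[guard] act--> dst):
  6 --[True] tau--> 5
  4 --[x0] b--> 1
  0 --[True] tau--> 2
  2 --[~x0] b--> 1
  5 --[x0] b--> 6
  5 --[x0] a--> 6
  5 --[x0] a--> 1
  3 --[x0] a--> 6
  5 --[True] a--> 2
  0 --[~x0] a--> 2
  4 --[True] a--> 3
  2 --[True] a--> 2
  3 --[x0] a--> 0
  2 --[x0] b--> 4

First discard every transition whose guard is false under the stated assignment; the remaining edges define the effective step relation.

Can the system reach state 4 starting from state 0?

Guard filter leaves 7 enabled edge(s).
L0 = {0}
L1 = {2}  total {0,2}
L2 = {1}  total {0,1,2}
Reach set: {0,1,2}

Answer: UNREACHABLE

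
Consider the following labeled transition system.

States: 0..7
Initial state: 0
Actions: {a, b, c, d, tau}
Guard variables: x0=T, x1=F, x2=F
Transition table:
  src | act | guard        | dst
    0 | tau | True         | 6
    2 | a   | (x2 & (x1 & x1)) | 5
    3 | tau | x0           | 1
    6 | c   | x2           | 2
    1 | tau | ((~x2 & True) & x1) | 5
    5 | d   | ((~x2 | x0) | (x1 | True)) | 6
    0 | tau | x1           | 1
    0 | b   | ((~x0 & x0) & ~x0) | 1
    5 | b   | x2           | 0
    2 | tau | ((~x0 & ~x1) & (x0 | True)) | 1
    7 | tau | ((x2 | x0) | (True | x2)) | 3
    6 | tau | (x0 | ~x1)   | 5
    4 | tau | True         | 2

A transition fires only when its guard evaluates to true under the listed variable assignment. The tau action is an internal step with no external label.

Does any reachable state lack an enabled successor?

R = {0,5,6}
  0: tau→6  [deg 1]
  5: d→6  [deg 1]
  6: tau→5  [deg 1]

Answer: DEADLOCK-FREE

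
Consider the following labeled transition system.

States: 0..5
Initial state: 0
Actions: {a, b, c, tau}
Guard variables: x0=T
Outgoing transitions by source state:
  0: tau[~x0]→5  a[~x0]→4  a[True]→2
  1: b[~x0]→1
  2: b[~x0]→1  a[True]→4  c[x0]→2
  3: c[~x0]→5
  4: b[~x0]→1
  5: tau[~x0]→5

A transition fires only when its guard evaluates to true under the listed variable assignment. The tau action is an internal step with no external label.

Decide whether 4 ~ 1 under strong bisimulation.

Answer: BISIMILAR

Analysis:
Refine partition for ~:
  π0 = {{0,1,2,3,4,5}}
  π1 = {{0},{1,3,4,5},{2}}
3 equivalence class(es) (converged in 2)
[4]={1,3,4,5}  [1]={1,3,4,5}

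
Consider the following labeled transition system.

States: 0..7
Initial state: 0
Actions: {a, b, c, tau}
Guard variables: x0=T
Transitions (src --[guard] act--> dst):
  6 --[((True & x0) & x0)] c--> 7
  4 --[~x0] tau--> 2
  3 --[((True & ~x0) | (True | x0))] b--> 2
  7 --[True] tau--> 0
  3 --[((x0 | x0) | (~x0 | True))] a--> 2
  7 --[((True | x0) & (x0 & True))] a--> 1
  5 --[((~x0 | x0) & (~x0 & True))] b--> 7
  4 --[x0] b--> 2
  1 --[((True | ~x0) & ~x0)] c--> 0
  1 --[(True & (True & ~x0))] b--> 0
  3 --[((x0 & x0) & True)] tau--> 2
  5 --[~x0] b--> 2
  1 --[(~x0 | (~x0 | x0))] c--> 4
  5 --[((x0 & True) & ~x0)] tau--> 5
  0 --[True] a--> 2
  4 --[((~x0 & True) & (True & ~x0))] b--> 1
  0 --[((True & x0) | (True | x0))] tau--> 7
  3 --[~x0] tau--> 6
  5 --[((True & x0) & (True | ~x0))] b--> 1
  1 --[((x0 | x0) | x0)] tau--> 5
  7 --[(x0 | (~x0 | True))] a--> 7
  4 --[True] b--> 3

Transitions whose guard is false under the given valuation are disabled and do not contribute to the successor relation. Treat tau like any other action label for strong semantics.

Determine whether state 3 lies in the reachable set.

Answer: REACHABLE

Trace:
After dropping false guards: 14 live edges.
depth 0: {0}
depth 1: {2,7}  cumulative {0,2,7}
depth 2: {1}  cumulative {0,1,2,7}
depth 3: {4,5}  cumulative {0,1,2,4,5,7}
depth 4: {3}  cumulative {0,1,2,3,4,5,7}
Reachable = {0,1,2,3,4,5,7}
trace reaching 3: tau·a·c·b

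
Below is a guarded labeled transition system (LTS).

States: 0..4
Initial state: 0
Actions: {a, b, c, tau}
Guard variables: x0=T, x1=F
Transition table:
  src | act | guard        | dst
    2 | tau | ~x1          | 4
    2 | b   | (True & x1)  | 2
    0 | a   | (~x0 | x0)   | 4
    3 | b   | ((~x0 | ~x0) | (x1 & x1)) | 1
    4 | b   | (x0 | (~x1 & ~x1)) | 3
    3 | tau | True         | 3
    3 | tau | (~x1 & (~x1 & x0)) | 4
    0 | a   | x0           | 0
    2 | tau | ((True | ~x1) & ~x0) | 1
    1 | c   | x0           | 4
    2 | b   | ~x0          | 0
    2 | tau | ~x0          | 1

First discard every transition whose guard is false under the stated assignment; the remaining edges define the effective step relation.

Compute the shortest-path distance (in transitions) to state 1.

Layered search for 1:
  depth 0: {0}
  depth 1: {4}
  depth 2: {3}
1 never appears.

Answer: UNREACHABLE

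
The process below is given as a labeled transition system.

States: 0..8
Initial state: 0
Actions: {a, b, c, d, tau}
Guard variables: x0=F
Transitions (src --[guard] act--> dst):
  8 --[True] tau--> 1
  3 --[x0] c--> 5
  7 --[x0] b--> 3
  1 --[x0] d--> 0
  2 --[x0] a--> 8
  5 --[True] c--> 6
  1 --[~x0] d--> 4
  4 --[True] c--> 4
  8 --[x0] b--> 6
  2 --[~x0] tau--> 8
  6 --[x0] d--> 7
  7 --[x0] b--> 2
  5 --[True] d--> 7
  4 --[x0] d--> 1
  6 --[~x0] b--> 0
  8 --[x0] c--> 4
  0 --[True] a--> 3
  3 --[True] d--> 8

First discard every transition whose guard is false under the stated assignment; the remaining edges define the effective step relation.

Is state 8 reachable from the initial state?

Answer: REACHABLE

Analysis:
Guard filter leaves 9 enabled edge(s).
L0 = {0}
L1 = {3}  now seen {0,3}
L2 = {8}  now seen {0,3,8}
L3 = {1}  now seen {0,1,3,8}
L4 = {4}  now seen {0,1,3,4,8}
Reach set: {0,1,3,4,8}
trace reaching 8: a·d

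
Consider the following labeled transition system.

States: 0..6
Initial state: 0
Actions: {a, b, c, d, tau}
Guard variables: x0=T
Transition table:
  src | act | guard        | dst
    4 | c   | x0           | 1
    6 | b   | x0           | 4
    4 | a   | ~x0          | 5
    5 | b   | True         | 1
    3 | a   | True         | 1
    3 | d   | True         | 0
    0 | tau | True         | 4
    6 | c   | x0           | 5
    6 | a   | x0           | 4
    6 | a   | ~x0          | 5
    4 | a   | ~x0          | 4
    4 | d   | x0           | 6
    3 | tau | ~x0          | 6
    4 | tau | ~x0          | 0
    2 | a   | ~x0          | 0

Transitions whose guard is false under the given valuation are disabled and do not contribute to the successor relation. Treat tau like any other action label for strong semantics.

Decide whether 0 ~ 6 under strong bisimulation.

Refine partition for ~:
  P[0] = {{0,1,2,3,4,5,6}}
  P[1] = {{0},{1,2},{3},{4},{5},{6}}
6 equivalence class(es) (converged in 2)
class of 0: {0}; class of 6: {6}

Answer: NOT BISIMILAR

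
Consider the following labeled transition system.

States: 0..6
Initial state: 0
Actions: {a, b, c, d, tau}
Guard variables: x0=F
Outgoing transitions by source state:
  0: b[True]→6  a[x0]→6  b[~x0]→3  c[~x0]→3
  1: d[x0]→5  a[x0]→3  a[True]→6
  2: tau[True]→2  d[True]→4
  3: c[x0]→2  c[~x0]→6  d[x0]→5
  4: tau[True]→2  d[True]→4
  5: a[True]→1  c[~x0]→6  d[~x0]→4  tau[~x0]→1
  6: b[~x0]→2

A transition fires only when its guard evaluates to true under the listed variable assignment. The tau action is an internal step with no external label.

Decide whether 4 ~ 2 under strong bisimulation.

Compute ~ classes (split until stable):
  round 0: {{0,1,2,3,4,5,6}}
  round 1: {{0},{1},{2,4},{3},{5},{6}}
Fixed point at round 2; 6 class(es).
class of 4: {2,4}; class of 2: {2,4}

Answer: BISIMILAR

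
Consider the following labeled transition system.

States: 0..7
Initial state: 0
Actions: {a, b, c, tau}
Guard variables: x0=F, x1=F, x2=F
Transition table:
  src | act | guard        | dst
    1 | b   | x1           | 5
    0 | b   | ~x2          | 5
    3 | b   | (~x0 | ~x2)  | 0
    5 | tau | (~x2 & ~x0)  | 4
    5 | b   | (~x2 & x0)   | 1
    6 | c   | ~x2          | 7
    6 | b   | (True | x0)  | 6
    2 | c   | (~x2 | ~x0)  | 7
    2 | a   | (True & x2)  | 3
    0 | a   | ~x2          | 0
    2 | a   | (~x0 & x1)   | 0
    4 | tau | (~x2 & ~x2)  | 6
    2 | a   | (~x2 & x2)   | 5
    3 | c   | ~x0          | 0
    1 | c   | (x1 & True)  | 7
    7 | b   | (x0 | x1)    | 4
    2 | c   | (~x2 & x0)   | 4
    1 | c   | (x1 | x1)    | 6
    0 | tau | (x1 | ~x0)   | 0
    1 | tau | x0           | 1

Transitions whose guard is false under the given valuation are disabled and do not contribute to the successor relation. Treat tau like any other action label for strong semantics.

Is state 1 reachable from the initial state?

Answer: UNREACHABLE

Analysis:
After dropping false guards: 10 live edges.
L0 = {0}
L1 = {5}  now seen {0,5}
L2 = {4}  now seen {0,4,5}
L3 = {6}  now seen {0,4,5,6}
L4 = {7}  now seen {0,4,5,6,7}
R = {0,4,5,6,7}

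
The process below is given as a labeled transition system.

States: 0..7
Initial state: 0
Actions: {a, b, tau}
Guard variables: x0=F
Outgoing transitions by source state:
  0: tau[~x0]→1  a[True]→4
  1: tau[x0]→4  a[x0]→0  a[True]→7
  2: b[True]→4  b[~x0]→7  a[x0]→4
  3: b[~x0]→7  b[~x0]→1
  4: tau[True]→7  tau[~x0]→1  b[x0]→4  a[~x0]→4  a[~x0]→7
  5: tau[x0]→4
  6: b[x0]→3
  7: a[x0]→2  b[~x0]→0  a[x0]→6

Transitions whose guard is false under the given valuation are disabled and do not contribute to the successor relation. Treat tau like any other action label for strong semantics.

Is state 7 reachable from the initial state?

After dropping false guards: 12 live edges.
L0 = {0}
L1 = {1,4}  total {0,1,4}
L2 = {7}  total {0,1,4,7}
Reach set: {0,1,4,7}
trace reaching 7: tau·a

Answer: REACHABLE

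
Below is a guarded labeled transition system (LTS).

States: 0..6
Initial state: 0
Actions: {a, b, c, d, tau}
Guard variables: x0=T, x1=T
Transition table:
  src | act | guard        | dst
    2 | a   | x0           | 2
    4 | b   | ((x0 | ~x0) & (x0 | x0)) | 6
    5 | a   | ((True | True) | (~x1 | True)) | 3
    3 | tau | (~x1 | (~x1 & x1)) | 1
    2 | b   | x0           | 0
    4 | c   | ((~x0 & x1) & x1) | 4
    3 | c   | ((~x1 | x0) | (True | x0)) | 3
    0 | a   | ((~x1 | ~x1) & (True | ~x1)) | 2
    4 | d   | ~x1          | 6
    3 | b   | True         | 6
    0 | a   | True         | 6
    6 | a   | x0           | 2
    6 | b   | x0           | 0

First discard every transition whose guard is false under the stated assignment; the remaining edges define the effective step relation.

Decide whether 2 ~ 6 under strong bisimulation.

Answer: BISIMILAR

Trace:
Refine partition for ~:
  round 0: {{0,1,2,3,4,5,6}}
  round 1: {{0,5},{1},{2,6},{3},{4}}
  round 2: {{0},{1},{2,6},{3},{4},{5}}
stable after 3 split(s): 6 block(s)
class of 2: {2,6}; class of 6: {2,6}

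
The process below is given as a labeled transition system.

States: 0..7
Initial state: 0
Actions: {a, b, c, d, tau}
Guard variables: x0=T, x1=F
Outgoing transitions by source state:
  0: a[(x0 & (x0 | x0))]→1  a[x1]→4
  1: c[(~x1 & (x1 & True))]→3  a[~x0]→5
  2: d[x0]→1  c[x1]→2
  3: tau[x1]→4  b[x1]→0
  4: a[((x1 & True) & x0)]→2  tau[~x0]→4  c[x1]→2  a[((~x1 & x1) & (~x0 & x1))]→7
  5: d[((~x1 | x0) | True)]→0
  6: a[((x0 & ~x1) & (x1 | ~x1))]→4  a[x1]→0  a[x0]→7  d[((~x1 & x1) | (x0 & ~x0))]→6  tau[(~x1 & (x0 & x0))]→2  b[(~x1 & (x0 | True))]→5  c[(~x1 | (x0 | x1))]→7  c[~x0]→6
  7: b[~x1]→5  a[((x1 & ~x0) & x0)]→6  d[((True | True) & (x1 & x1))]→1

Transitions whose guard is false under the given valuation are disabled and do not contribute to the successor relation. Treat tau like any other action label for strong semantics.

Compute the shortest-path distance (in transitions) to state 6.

Answer: UNREACHABLE

Analysis:
Breadth-first toward 6:
  L0 = {0}
  L1 = {1}
6 never appears.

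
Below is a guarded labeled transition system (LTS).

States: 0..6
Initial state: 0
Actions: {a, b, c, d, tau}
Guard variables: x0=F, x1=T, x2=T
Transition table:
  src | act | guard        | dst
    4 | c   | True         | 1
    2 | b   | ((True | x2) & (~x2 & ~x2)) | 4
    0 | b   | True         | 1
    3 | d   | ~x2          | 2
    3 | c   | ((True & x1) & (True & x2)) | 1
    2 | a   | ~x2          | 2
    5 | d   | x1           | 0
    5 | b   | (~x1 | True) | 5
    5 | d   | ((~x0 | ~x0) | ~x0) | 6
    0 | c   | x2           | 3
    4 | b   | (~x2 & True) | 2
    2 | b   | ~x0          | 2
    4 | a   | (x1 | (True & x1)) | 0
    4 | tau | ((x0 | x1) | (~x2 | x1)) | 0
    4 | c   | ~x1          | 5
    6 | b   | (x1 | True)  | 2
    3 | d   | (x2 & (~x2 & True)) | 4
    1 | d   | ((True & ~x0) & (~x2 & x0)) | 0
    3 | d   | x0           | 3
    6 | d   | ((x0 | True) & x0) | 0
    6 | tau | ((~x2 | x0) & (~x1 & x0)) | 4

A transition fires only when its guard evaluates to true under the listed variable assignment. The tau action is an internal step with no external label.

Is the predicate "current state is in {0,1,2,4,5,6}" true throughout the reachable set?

Answer: INVARIANT VIOLATED at state 3

Trace:
Allowed set {0,1,2,4,5,6}
R = {0,1,3}
  0: safe
  1: safe
  3: VIOLATES
witness against invariant: c → 3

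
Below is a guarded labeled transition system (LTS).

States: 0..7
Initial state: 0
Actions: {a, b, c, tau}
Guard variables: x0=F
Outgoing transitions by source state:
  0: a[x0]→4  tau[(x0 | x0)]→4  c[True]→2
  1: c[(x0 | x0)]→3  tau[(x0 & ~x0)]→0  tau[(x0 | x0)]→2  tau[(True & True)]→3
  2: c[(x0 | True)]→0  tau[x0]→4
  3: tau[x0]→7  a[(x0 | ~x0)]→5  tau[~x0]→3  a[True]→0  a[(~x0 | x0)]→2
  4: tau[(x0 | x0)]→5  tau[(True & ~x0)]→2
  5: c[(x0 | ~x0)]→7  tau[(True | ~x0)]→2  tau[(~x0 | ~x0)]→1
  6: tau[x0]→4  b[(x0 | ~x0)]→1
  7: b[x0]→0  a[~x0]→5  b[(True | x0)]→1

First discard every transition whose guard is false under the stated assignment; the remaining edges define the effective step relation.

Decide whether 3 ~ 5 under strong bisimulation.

Bisimulation quotient by refinement:
  π0 = {{0,1,2,3,4,5,6,7}}
  π1 = {{0,2},{1,4},{3},{5},{6},{7}}
  π2 = {{0,2},{1},{3},{4},{5},{6},{7}}
stable after 3 split(s): 7 block(s)
class of 3: {3}; class of 5: {5}

Answer: NOT BISIMILAR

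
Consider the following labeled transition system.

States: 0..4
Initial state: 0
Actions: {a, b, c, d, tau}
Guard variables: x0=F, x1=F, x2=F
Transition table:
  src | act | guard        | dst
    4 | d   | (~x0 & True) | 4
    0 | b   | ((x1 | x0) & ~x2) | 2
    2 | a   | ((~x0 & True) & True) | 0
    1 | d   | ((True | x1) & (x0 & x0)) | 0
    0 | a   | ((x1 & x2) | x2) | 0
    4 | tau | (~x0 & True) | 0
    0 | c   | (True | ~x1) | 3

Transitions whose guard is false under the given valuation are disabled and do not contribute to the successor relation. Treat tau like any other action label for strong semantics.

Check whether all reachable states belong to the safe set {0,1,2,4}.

Answer: INVARIANT VIOLATED at state 3

Analysis:
Safe = {0,1,2,4}
Reachable = {0,3}
  0: safe
  3: outside
counterexample path to 3: c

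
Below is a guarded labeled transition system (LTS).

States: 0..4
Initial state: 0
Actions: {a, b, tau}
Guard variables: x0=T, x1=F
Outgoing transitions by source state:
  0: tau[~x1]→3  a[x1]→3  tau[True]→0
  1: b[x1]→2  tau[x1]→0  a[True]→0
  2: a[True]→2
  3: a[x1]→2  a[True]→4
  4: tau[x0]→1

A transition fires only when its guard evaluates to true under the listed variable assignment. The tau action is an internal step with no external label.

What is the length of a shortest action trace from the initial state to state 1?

BFS to 1:
  depth 0: {0}
  depth 1: {3}
  depth 2: {4}
  depth 3: {1}
depth(1)=3, e.g. tau·a·tau

Answer: 3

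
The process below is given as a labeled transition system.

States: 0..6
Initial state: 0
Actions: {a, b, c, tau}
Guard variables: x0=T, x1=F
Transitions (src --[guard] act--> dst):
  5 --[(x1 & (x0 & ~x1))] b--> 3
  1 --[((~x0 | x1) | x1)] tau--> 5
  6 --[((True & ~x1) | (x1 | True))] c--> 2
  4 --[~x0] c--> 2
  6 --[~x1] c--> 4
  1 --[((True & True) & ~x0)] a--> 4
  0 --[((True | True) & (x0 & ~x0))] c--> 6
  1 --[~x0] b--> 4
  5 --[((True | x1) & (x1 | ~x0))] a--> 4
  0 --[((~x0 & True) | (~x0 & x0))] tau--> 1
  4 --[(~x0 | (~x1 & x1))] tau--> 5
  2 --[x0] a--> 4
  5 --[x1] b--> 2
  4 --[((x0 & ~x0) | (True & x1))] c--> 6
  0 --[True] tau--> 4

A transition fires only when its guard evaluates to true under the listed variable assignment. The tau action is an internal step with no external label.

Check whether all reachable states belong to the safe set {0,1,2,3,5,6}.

Answer: INVARIANT VIOLATED at state 4

Trace:
Allowed set {0,1,2,3,5,6}
R = {0,4}
  0: ✓
  4: ✗ unsafe
witness against invariant: tau → 4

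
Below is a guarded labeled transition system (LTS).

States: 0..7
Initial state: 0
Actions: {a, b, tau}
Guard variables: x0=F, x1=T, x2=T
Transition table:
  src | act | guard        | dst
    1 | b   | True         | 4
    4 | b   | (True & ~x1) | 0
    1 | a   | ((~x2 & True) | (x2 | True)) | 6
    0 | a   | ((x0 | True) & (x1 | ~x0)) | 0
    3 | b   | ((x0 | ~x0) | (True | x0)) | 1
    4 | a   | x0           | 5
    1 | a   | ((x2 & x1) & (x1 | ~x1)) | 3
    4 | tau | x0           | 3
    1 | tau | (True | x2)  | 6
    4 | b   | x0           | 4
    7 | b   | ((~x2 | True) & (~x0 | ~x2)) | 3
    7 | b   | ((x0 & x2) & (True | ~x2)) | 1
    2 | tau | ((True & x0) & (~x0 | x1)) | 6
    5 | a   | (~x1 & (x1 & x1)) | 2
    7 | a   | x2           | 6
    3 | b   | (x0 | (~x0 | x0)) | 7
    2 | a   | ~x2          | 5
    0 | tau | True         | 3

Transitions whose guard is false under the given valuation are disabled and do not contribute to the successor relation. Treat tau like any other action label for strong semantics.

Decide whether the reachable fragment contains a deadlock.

Answer: DEADLOCK at state 4

Analysis:
R = {0,1,3,4,6,7}
  0: a→0  tau→3  [2 exit(s)]
  1: a→3  a→6  b→4  tau→6  [4 exit(s)]
  3: b→1  b→7  [2 exit(s)]
  4: ∅  [no exit]
  6: ∅  [no exit]
  7: a→6  b→3  [2 exit(s)]
trace reaching 4: tau·b·b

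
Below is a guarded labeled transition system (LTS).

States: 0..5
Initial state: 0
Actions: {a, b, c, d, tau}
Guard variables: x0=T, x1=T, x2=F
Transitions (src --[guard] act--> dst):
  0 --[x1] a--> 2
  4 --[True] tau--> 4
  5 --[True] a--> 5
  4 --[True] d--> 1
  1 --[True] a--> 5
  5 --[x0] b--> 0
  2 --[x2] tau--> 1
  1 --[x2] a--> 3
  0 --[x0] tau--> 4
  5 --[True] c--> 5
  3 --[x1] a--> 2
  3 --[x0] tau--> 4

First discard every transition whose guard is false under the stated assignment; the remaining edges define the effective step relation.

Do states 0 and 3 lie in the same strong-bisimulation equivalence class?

Answer: BISIMILAR

Trace:
Bisimulation quotient by refinement:
  π0 = {{0,1,2,3,4,5}}
  π1 = {{0,3},{1},{2},{4},{5}}
Fixed point at round 2; 5 class(es).
[0]={0,3}  [3]={0,3}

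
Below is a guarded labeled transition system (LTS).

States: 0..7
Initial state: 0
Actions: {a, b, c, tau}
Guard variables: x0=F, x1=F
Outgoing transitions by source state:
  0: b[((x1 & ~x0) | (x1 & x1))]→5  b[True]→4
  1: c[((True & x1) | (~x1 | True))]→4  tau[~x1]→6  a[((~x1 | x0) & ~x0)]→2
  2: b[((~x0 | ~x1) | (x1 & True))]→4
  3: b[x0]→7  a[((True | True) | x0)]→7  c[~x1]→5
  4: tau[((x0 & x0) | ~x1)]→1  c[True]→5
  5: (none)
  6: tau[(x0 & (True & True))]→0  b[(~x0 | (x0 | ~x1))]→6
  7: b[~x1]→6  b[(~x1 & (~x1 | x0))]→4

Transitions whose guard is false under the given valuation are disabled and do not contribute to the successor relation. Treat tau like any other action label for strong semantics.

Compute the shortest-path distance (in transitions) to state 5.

Breadth-first toward 5:
  depth 0: {0}
  depth 1: {4}
  depth 2: {1,5}
depth(5)=2, e.g. b·c

Answer: 2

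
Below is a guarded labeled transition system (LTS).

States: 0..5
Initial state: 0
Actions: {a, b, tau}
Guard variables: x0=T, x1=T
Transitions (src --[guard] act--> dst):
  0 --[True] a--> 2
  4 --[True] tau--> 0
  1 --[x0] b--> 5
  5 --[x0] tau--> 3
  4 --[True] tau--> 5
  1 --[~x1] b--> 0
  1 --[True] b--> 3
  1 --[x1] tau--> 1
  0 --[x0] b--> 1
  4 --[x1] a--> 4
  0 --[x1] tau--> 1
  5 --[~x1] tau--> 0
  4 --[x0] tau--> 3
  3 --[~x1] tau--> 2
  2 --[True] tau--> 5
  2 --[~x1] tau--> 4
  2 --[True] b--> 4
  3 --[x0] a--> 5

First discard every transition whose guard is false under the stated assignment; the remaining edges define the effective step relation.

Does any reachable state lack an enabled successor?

Answer: DEADLOCK-FREE

Analysis:
R = {0,1,2,3,4,5}
  0: a→2  b→1  tau→1  [3 out]
  1: b→3  b→5  tau→1  [3 out]
  2: b→4  tau→5  [2 out]
  3: a→5  [1 out]
  4: a→4  tau→0  tau→3  tau→5  [4 out]
  5: tau→3  [1 out]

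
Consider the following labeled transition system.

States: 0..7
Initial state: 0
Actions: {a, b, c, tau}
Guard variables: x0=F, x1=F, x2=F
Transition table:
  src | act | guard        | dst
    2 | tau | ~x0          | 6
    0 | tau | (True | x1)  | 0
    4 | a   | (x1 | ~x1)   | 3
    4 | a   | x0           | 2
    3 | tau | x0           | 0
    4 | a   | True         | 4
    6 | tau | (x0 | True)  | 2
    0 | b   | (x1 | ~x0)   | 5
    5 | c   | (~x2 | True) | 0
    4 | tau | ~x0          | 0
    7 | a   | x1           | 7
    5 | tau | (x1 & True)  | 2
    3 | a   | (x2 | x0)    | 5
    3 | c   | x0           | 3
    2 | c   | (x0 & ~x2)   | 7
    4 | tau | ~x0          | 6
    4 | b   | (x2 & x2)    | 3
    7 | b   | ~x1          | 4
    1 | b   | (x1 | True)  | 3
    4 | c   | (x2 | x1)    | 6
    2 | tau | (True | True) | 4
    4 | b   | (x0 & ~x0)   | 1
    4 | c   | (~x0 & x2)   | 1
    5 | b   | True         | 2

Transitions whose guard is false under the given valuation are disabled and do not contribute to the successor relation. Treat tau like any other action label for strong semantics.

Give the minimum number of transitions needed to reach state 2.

Answer: 2

Analysis:
BFS to 2:
  Layer 0: {0}
  Layer 1: {5}
  Layer 2: {2}
first hit 2 at d=2 via b·b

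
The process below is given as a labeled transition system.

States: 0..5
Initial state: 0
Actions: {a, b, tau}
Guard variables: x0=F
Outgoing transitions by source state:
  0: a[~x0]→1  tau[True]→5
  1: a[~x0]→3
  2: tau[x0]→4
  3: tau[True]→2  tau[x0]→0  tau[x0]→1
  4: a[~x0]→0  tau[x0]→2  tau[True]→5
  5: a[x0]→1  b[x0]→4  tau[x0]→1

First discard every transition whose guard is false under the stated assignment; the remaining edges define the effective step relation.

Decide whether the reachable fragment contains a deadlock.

Reach set: {0,1,2,3,5}
  0: a→1  tau→5  [2 out]
  1: a→3  [1 out]
  2: ∅  [deadlock]
  3: tau→2  [1 out]
  5: ∅  [deadlock]
trace reaching 2: a·a·tau

Answer: DEADLOCK at state 2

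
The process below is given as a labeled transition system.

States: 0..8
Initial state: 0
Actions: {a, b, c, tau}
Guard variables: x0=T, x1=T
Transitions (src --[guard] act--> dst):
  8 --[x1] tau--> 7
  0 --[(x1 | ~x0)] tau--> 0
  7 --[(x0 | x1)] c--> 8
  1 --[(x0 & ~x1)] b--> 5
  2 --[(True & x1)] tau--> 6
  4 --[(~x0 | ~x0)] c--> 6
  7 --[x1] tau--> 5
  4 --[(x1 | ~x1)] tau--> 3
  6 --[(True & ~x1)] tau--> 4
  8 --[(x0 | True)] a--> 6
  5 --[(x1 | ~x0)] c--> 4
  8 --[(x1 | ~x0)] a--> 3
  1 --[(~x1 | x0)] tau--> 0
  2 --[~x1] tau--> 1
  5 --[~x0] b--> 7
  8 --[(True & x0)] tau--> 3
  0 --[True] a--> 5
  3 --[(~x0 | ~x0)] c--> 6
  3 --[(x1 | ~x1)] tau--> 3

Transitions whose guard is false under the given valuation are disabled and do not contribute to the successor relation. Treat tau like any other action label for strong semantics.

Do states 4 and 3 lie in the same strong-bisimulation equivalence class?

Refine partition for ~:
  P[0] = {{0,1,2,3,4,5,6,7,8}}
  P[1] = {{0,8},{1,2,3,4},{5},{6},{7}}
  P[2] = {{0},{1},{2},{3,4},{5},{6},{7},{8}}
stable after 3 split(s): 8 block(s)
[4]={3,4}  [3]={3,4}

Answer: BISIMILAR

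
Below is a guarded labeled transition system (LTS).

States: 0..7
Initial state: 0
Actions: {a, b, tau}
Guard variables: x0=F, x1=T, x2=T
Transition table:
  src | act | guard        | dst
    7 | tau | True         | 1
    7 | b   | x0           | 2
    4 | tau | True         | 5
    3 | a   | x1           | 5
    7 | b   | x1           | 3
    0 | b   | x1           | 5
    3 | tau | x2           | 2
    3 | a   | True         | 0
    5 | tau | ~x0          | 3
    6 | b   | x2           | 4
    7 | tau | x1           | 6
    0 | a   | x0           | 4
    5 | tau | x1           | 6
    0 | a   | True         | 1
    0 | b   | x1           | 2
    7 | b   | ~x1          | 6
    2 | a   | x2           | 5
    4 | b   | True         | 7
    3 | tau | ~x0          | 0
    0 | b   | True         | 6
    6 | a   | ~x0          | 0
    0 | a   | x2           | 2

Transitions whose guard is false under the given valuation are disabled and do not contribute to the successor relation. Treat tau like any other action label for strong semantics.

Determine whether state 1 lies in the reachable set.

Guard filter leaves 19 enabled edge(s).
L0 = {0}
L1 = {1,2,5,6}  now seen {0,1,2,5,6}
L2 = {3,4}  now seen {0,1,2,3,4,5,6}
L3 = {7}  now seen {0,1,2,3,4,5,6,7}
R = {0,1,2,3,4,5,6,7}
Path to 1: a

Answer: REACHABLE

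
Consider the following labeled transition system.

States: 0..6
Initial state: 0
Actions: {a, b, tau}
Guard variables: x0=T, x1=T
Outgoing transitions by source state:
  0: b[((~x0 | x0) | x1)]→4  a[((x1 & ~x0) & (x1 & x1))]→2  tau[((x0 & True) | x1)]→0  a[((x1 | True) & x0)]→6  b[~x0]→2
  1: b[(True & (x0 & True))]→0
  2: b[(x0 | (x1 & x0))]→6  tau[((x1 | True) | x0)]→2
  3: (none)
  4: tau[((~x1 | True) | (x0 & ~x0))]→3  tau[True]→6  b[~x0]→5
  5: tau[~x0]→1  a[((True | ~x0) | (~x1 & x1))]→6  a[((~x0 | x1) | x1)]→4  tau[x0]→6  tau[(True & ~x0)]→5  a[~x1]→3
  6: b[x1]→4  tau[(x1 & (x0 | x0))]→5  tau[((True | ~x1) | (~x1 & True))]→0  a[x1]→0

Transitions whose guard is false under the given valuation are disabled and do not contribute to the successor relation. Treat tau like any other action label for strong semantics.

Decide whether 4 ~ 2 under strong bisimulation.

Answer: NOT BISIMILAR

Analysis:
Compute ~ classes (split until stable):
  P[0] = {{0,1,2,3,4,5,6}}
  P[1] = {{0,6},{1},{2},{3},{4},{5}}
  P[2] = {{0},{1},{2},{3},{4},{5},{6}}
7 equivalence class(es) (converged in 3)
4∈{4}, 2∈{2}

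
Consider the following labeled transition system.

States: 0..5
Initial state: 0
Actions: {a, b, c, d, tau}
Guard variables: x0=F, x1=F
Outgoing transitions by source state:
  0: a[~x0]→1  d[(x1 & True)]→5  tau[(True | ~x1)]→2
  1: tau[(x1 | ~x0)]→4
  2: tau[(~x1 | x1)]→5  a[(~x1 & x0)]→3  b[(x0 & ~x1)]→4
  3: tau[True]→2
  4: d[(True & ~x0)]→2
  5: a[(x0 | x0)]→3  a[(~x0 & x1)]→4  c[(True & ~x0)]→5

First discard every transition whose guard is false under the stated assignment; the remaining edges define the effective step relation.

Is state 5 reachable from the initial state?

Answer: REACHABLE

Working:
Guard filter leaves 7 enabled edge(s).
Layer 0: {0}
Layer 1: {1,2}  total {0,1,2}
Layer 2: {4,5}  total {0,1,2,4,5}
Reachable = {0,1,2,4,5}
witness 5: tau·tau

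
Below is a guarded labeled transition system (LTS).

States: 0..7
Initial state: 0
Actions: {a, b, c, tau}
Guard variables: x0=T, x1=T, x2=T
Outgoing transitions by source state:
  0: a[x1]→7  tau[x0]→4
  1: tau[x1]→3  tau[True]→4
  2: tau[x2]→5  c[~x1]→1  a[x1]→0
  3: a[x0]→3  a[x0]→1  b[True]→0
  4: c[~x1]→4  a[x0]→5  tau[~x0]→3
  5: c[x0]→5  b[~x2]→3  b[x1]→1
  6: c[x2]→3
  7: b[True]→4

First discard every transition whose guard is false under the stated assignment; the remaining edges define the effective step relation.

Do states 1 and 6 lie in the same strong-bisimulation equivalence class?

Compute ~ classes (split until stable):
  P[0] = {{0,1,2,3,4,5,6,7}}
  P[1] = {{0,2},{1},{3},{4},{5},{6},{7}}
  P[2] = {{0},{1},{2},{3},{4},{5},{6},{7}}
Fixed point at round 3; 8 class(es).
class of 1: {1}; class of 6: {6}

Answer: NOT BISIMILAR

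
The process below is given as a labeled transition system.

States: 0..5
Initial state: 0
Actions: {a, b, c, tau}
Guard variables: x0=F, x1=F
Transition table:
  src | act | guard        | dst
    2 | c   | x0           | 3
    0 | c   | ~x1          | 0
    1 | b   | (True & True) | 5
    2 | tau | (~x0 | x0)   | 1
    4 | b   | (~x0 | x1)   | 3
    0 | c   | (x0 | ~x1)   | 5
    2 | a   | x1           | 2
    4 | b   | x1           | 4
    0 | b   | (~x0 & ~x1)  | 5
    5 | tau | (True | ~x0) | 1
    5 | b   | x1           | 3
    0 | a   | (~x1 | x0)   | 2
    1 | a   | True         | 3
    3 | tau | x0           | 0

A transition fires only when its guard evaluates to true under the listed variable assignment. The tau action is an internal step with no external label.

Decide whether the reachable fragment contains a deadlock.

R = {0,1,2,3,5}
  0: a→2  b→5  c→0  c→5  [deg 4]
  1: a→3  b→5  [deg 2]
  2: tau→1  [deg 1]
  3: ∅  [STUCK]
  5: tau→1  [deg 1]
trace reaching 3: c·tau·a

Answer: DEADLOCK at state 3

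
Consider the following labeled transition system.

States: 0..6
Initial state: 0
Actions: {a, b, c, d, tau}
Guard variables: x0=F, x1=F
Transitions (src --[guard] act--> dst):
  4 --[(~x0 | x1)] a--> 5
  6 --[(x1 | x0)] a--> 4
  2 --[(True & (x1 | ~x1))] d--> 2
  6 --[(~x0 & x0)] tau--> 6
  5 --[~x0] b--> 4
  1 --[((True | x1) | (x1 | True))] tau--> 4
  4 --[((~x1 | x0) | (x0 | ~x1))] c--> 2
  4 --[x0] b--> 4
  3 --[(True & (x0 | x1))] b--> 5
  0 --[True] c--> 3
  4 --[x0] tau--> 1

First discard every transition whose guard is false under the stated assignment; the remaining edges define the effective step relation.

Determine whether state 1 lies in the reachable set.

After dropping false guards: 6 live edges.
L0 = {0}
L1 = {3}  cumulative {0,3}
Reach set: {0,3}

Answer: UNREACHABLE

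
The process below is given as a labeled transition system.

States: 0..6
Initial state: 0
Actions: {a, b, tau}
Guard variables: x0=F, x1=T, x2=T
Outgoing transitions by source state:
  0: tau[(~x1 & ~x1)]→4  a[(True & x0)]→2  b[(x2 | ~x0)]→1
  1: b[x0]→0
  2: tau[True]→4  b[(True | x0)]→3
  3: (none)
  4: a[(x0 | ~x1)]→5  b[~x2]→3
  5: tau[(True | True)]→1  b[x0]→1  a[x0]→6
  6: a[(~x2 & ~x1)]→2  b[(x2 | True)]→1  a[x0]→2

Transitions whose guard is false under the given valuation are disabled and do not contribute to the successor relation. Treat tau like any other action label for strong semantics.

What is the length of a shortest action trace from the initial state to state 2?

Answer: UNREACHABLE

Trace:
BFS to 2:
  L0 = {0}
  L1 = {1}
2 never appears.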